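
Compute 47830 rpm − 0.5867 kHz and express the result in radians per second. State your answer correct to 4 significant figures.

47830 rpm = 5008.75 rad/s and 0.5867 kHz = 3686.34 rad/s.
5008.75 − 3686.34 ≈ 1322 rad/s.

1322 rad/s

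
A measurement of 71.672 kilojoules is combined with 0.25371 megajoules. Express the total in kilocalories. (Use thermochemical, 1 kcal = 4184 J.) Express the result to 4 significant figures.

77.77 kilocalories

71.672 kJ = 17.1300 kcal and 0.25371 MJ = 60.6381 kcal.
17.1300 + 60.6381 ≈ 77.77 kcal.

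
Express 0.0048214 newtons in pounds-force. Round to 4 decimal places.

1 newton = 0.224809 lbf.
0.0048214 × 0.224809 ≈ 0.0011 lbf.

0.0011 lbf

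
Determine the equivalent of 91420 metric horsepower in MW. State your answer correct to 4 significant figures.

1 PS = 0.000735499 megawatts.
Thus 91420 × 0.000735499 ≈ 67.24 MW.

67.24 megawatts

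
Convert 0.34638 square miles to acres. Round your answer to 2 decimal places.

221.68 acre

1 mi² = 640.000 acre.
0.34638 × 640.000 ≈ 221.68 acre.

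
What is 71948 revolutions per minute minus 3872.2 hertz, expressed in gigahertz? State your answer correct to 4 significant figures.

71948 rpm = 1.19913 × 10^-6 GHz and 3872.2 Hz = 3.87220 × 10^-6 GHz.
1.19913 × 10^-6 − 3.87220 × 10^-6 ≈ -2.673 × 10^-6 GHz.

-2.673 × 10^-6 GHz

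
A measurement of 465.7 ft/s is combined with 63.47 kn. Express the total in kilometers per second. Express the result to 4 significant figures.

0.1746 kilometers per second

465.7 ft/s = 0.141945 km/s and 63.47 kn = 0.0326518 km/s.
0.141945 + 0.0326518 ≈ 0.1746 km/s.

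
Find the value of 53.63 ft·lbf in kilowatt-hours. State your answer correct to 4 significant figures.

2.020e-5 kilowatt-hours

1 ft·lbf = 3.76616e-7 kWh.
Then 53.63 × 3.76616e-7 ≈ 2.020e-5 kWh.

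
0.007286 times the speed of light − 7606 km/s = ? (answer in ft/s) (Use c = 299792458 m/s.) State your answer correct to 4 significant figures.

-1.779 × 10^7 feet per second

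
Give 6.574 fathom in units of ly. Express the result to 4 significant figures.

1.271 × 10^-15 ly

1 fathom = 1.93304 × 10^-16 ly.
Thus 6.574 × 1.93304 × 10^-16 ≈ 1.271 × 10^-15 ly.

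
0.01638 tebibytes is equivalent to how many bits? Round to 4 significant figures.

1 tebibyte = 8.79609 × 10^12 bits.
Thus 0.01638 × 8.79609 × 10^12 ≈ 1.441 × 10^11 bit.

1.441 × 10^11 bit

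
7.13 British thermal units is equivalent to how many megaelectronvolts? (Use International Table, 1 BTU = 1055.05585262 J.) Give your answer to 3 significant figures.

1 British thermal unit = 6.58514 × 10^15 megaelectronvolts.
7.13 × 6.58514 × 10^15 ≈ 4.70 × 10^16 MeV.

4.70 × 10^16 MeV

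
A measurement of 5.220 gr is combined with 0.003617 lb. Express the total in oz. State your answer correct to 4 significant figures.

5.220 gr = 0.0119314 oz and 0.003617 lb = 0.0578720 oz.
0.0119314 + 0.0578720 ≈ 0.06980 oz.

0.06980 oz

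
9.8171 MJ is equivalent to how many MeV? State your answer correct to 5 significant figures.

6.1274 × 10^19 MeV

1 MJ = 6.24151 × 10^18 MeV.
Thus 9.8171 × 6.24151 × 10^18 ≈ 6.1274 × 10^19 MeV.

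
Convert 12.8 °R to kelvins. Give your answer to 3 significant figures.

7.11 K

°R = K × 9/5.
Applying the formula gives 7.11 K.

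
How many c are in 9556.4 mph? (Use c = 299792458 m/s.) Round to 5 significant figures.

1 mile per hour = 1.49116e-9 c.
So 9556.4 × 1.49116e-9 ≈ 1.4250e-5 c.

1.4250e-5 c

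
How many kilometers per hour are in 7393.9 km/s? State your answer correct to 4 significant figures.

1 kilometer per second = 3600.00 km/h.
Thus 7393.9 × 3600.00 ≈ 2.662e+7 km/h.

2.662e+7 kilometers per hour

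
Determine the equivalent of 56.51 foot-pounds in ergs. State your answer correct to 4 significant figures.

7.662e+8 erg

1 foot-pound = 1.35582e+7 ergs.
Then 56.51 × 1.35582e+7 ≈ 7.662e+8 erg.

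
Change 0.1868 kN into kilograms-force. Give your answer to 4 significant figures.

1 kilonewton = 101.972 kilograms-force.
Thus 0.1868 × 101.972 ≈ 19.05 kgf.

19.05 kgf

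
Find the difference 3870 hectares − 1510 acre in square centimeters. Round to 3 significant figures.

3870 ha = 3.87000 × 10^11 cm² and 1510 acre = 6.11075 × 10^10 cm².
3.87000 × 10^11 − 6.11075 × 10^10 ≈ 3.26 × 10^11 cm².

3.26 × 10^11 square centimeters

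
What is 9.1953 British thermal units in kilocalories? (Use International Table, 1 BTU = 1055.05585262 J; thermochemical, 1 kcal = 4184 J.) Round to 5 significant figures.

2.3187 kcal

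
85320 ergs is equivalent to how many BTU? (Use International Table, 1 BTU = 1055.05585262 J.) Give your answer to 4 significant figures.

8.087 × 10^-6 BTU

1 erg = 9.47817 × 10^-11 British thermal units.
Thus 85320 × 9.47817 × 10^-11 ≈ 8.087 × 10^-6 BTU.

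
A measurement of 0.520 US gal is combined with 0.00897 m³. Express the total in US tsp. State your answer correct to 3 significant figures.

2220 US teaspoons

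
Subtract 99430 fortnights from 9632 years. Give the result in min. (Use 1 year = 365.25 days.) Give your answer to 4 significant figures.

9632 yr = 5.06605e+9 min and 99430 fortnight = 2.00451e+9 min.
5.06605e+9 − 2.00451e+9 ≈ 3.062e+9 min.

3.062e+9 minutes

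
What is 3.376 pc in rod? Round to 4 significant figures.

2.071 × 10^16 rod

1 pc = 6.13552 × 10^15 rod.
3.376 × 6.13552 × 10^15 ≈ 2.071 × 10^16 rod.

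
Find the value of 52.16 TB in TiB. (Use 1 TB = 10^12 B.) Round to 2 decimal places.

47.44 TiB

1 terabyte = 0.909495 TiB.
Thus 52.16 × 0.909495 ≈ 47.44 TiB.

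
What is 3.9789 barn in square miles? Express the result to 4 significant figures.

1.536 × 10^-34 square miles

1 barn = 3.86102 × 10^-35 mi².
3.9789 × 3.86102 × 10^-35 ≈ 1.536 × 10^-34 mi².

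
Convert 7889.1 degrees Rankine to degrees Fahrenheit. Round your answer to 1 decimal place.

7429.4 degrees Fahrenheit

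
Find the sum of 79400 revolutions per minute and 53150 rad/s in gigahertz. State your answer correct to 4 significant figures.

9.782 × 10^-6 gigahertz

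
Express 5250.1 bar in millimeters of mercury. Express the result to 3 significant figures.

3.94 × 10^6 mmHg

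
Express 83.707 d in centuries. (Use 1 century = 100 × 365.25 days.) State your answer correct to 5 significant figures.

0.0022918 century

1 day = 2.73785e-5 centuries.
83.707 × 2.73785e-5 ≈ 0.0022918 century.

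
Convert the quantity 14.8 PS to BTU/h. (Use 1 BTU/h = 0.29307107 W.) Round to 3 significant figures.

37100 BTU per hour

1 PS = 2509.63 BTU/h.
Thus 14.8 × 2509.63 ≈ 37100 BTU/h.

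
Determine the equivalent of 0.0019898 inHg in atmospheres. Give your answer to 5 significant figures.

1 inch of mercury = 0.0334211 atm.
Then 0.0019898 × 0.0334211 ≈ 6.6501 × 10^-5 atm.

6.6501 × 10^-5 atmospheres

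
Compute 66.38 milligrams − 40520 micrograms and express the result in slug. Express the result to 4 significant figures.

1.772e-6 slugs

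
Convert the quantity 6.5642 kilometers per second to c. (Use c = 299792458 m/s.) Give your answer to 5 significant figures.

1 km/s = 3.33564 × 10^-6 times the speed of light.
So 6.5642 × 3.33564 × 10^-6 ≈ 2.1896 × 10^-5 c.

2.1896 × 10^-5 times the speed of light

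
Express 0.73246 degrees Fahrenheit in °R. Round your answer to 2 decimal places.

460.40 degrees Rankine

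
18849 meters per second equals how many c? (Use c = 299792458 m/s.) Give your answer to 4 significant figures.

6.287 × 10^-5 c

1 m/s = 3.33564 × 10^-9 c.
18849 × 3.33564 × 10^-9 ≈ 6.287 × 10^-5 c.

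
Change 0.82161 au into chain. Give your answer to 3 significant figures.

1 astronomical unit = 7.43646e+9 chain.
Then 0.82161 × 7.43646e+9 ≈ 6.11e+9 chain.

6.11e+9 chain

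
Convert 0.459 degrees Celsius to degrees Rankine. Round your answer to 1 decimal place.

492.5 °R

°R = (°C + 273.15) × 9/5.
Applying the formula gives 492.5 °R.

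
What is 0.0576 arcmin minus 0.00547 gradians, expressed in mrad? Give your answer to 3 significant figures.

0.0576 arcmin = 0.0167552 mrad and 0.00547 grad = 0.0859226 mrad.
0.0167552 − 0.0859226 ≈ -0.0692 mrad.

-0.0692 milliradians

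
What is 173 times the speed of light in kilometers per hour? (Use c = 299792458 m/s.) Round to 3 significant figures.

1.87 × 10^11 km/h

1 speed of light = 1.07925 × 10^9 kilometers per hour.
Thus 173 × 1.07925 × 10^9 ≈ 1.87 × 10^11 km/h.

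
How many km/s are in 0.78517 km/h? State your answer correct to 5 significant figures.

1 kilometer per hour = 0.000277778 km/s.
Then 0.78517 × 0.000277778 ≈ 0.00021810 km/s.

0.00021810 km/s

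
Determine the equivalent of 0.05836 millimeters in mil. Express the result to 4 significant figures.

2.298 mil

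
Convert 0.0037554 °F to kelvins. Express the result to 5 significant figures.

255.37 kelvins

K = (°F + 459.67) × 5/9.
Applying the formula gives 255.37 K.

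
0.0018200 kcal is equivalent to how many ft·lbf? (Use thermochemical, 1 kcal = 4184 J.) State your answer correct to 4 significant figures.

5.616 ft·lbf

1 kilocalorie = 3085.96 ft·lbf.
0.0018200 × 3085.96 ≈ 5.616 ft·lbf.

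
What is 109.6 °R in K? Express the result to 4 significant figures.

60.89 kelvins

°R = K × 9/5.
Applying the formula gives 60.89 K.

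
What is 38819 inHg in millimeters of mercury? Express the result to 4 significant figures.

986000 millimeters of mercury

1 inch of mercury = 25.4000 millimeters of mercury.
Thus 38819 × 25.4000 ≈ 986000 mmHg.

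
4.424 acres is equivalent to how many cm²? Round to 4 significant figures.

1.790 × 10^8 square centimeters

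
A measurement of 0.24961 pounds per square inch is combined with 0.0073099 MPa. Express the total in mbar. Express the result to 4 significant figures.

0.24961 psi = 17.2100 mbar and 0.0073099 MPa = 73.0990 mbar.
17.2100 + 73.0990 ≈ 90.31 mbar.

90.31 mbar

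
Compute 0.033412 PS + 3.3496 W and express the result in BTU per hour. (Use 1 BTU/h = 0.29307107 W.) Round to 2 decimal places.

0.033412 PS = 83.8516 BTU/h and 3.3496 W = 11.4293 BTU/h.
83.8516 + 11.4293 ≈ 95.28 BTU/h.

95.28 BTU/h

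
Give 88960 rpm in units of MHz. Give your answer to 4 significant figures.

1 revolution per minute = 1.66667e-8 megahertz.
Thus 88960 × 1.66667e-8 ≈ 0.001483 MHz.

0.001483 MHz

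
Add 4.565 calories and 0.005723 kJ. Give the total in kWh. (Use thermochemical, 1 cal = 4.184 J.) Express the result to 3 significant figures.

6.90 × 10^-6 kWh

4.565 cal = 5.30554 × 10^-6 kWh and 0.005723 kJ = 1.58972 × 10^-6 kWh.
5.30554 × 10^-6 + 1.58972 × 10^-6 ≈ 6.90 × 10^-6 kWh.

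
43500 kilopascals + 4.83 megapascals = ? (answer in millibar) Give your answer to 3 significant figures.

43500 kPa = 435000 mbar and 4.83 MPa = 48300.0 mbar.
435000 + 48300.0 ≈ 483000 mbar.

483000 millibar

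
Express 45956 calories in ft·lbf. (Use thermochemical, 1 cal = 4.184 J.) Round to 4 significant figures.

141800 ft·lbf

1 cal = 3.08596 ft·lbf.
45956 × 3.08596 ≈ 141800 ft·lbf.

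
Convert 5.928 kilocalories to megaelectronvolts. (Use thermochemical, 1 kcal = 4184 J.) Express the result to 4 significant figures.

1 kcal = 2.61145e+16 MeV.
5.928 × 2.61145e+16 ≈ 1.548e+17 MeV.

1.548e+17 MeV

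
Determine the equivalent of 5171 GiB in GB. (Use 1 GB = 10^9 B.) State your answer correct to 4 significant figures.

5552 gigabytes

1 GiB = 1.07374 gigabytes.
5171 × 1.07374 ≈ 5552 GB.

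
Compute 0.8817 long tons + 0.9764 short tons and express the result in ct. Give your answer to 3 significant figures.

0.8817 long ton = 4.47924e+6 ct and 0.9764 short ton = 4.42888e+6 ct.
4.47924e+6 + 4.42888e+6 ≈ 8.91e+6 ct.

8.91e+6 ct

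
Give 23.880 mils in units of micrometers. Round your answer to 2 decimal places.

1 mil = 25.4000 μm.
23.880 × 25.4000 ≈ 606.55 μm.

606.55 micrometers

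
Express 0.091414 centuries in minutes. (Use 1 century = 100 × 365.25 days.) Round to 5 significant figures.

4.8080 × 10^6 minutes

1 century = 5.25960 × 10^7 min.
Then 0.091414 × 5.25960 × 10^7 ≈ 4.8080 × 10^6 min.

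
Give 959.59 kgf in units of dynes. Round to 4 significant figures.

1 kgf = 980665 dyn.
Thus 959.59 × 980665 ≈ 9.410e+8 dyn.

9.410e+8 dynes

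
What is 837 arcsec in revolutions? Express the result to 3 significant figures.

1 arcsec = 7.71605 × 10^-7 rev.
Thus 837 × 7.71605 × 10^-7 ≈ 0.000646 rev.

0.000646 rev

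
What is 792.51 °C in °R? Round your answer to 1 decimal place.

1918.2 °R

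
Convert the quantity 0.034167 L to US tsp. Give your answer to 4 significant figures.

6.932 US teaspoons

1 L = 202.884 US tsp.
Thus 0.034167 × 202.884 ≈ 6.932 US tsp.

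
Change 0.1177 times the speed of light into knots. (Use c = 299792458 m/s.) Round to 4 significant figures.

1 speed of light = 5.82750e+8 kn.
Then 0.1177 × 5.82750e+8 ≈ 6.859e+7 kn.

6.859e+7 kn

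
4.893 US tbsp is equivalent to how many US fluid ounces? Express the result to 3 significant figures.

1 US tablespoon = 0.500000 US fl oz.
4.893 × 0.500000 ≈ 2.45 US fl oz.

2.45 US fl oz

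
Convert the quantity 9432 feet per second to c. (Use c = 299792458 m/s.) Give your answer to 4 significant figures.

9.590 × 10^-6 times the speed of light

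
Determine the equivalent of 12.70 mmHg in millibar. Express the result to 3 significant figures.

16.9 mbar

1 millimeter of mercury = 1.33322 mbar.
12.70 × 1.33322 ≈ 16.9 mbar.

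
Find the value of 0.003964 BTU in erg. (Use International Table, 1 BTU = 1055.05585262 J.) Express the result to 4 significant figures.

4.182e+7 erg

1 BTU = 1.05506e+10 erg.
Thus 0.003964 × 1.05506e+10 ≈ 4.182e+7 erg.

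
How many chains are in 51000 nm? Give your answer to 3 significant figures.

2.54e-6 chain

1 nanometer = 4.97097e-11 chain.
So 51000 × 4.97097e-11 ≈ 2.54e-6 chain.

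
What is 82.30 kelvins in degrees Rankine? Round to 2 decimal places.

148.14 °R

°R = K × 9/5.
Applying the formula gives 148.14 °R.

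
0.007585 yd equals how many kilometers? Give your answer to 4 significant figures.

6.936e-6 kilometers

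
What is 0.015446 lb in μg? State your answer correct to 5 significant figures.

1 pound = 4.53592e+8 μg.
Then 0.015446 × 4.53592e+8 ≈ 7.0062e+6 μg.

7.0062e+6 micrograms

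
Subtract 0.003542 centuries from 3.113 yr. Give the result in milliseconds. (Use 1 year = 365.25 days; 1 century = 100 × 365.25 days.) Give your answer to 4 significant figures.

3.113 yr = 9.82388e+10 ms and 0.003542 century = 1.11777e+10 ms.
9.82388e+10 − 1.11777e+10 ≈ 8.706e+10 ms.

8.706e+10 milliseconds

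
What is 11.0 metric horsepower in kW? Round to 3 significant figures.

8.09 kW

1 PS = 0.735499 kilowatts.
11.0 × 0.735499 ≈ 8.09 kW.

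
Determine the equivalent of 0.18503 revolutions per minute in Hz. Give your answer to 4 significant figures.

1 revolution per minute = 0.0166667 Hz.
Thus 0.18503 × 0.0166667 ≈ 0.003084 Hz.

0.003084 Hz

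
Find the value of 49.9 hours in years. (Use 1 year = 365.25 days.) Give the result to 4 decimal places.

0.0057 yr

1 h = 0.000114077 yr.
So 49.9 × 0.000114077 ≈ 0.0057 yr.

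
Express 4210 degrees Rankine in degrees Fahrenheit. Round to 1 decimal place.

°R = °F + 459.67.
Applying the formula gives 3750.3 °F.

3750.3 °F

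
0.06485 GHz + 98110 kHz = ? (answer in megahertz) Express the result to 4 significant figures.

0.06485 GHz = 64.8500 MHz and 98110 kHz = 98.1100 MHz.
64.8500 + 98.1100 ≈ 163.0 MHz.

163.0 megahertz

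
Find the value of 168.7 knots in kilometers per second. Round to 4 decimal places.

1 kn = 0.000514444 km/s.
Thus 168.7 × 0.000514444 ≈ 0.0868 km/s.

0.0868 kilometers per second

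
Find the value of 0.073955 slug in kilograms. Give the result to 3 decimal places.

1 slug = 14.5939 kilograms.
So 0.073955 × 14.5939 ≈ 1.079 kg.

1.079 kilograms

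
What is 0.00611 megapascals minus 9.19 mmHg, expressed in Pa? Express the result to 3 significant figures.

4880 Pa

0.00611 MPa = 6110.00 Pa and 9.19 mmHg = 1225.23 Pa.
6110.00 − 1225.23 ≈ 4880 Pa.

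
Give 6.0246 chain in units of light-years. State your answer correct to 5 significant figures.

1 chain = 2.12635e-15 ly.
So 6.0246 × 2.12635e-15 ≈ 1.2810e-14 ly.

1.2810e-14 ly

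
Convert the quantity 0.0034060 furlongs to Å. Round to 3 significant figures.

1 furlong = 2.01168 × 10^12 Å.
Then 0.0034060 × 2.01168 × 10^12 ≈ 6.85 × 10^9 Å.

6.85 × 10^9 angstroms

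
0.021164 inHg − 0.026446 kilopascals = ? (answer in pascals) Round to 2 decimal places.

45.22 pascals

0.021164 inHg = 71.6695 Pa and 0.026446 kPa = 26.4460 Pa.
71.6695 − 26.4460 ≈ 45.22 Pa.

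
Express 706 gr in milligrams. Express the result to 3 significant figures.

1 gr = 64.7989 mg.
So 706 × 64.7989 ≈ 45700 mg.

45700 milligrams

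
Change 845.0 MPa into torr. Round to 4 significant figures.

6.338e+6 torr

1 megapascal = 7500.62 torr.
So 845.0 × 7500.62 ≈ 6.338e+6 torr.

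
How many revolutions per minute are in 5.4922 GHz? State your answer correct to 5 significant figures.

1 GHz = 6.00000e+10 rpm.
Then 5.4922 × 6.00000e+10 ≈ 3.2953e+11 rpm.

3.2953e+11 revolutions per minute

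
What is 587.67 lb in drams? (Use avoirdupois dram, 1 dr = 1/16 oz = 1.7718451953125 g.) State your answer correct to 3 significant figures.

1 lb = 256.000 drams.
587.67 × 256.000 ≈ 150000 dr.

150000 dr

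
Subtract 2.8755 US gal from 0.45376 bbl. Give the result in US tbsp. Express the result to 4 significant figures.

0.45376 bbl = 4878.83 US tbsp and 2.8755 US gal = 736.128 US tbsp.
4878.83 − 736.128 ≈ 4143 US tbsp.

4143 US tbsp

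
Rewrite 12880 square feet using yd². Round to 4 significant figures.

1 ft² = 0.111111 yd².
12880 × 0.111111 ≈ 1431 yd².

1431 square yards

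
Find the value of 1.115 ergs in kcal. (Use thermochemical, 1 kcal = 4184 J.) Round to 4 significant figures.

2.665 × 10^-11 kcal

1 erg = 2.39006 × 10^-11 kilocalories.
So 1.115 × 2.39006 × 10^-11 ≈ 2.665 × 10^-11 kcal.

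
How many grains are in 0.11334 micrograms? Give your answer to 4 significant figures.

1 microgram = 1.54324 × 10^-5 grains.
So 0.11334 × 1.54324 × 10^-5 ≈ 1.749 × 10^-6 gr.

1.749 × 10^-6 grains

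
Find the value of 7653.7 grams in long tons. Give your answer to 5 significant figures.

0.0075328 long tons

1 gram = 9.84207 × 10^-7 long ton.
So 7653.7 × 9.84207 × 10^-7 ≈ 0.0075328 long ton.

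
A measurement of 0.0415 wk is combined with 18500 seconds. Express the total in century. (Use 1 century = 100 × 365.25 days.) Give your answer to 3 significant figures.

0.0415 wk = 7.95346e-6 century and 18500 s = 5.86230e-6 century.
7.95346e-6 + 5.86230e-6 ≈ 1.38e-5 century.

1.38e-5 century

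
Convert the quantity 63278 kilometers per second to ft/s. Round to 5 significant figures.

2.0760e+8 ft/s

1 kilometer per second = 3280.84 feet per second.
Then 63278 × 3280.84 ≈ 2.0760e+8 ft/s.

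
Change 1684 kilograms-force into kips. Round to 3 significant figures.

3.71 kips

1 kilogram-force = 0.00220462 kip.
Then 1684 × 0.00220462 ≈ 3.71 kip.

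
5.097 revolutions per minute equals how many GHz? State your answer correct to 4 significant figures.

8.495 × 10^-11 GHz

1 rpm = 1.66667 × 10^-11 GHz.
So 5.097 × 1.66667 × 10^-11 ≈ 8.495 × 10^-11 GHz.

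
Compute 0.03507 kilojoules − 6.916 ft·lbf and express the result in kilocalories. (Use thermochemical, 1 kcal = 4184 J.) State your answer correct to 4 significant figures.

0.03507 kJ = 0.00838193 kcal and 6.916 ft·lbf = 0.00224112 kcal.
0.00838193 − 0.00224112 ≈ 0.006141 kcal.

0.006141 kcal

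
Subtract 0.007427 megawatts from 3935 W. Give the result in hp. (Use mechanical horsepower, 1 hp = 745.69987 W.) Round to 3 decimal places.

-4.683 hp

3935 W = 5.27692 hp and 0.007427 MW = 9.95977 hp.
5.27692 − 9.95977 ≈ -4.683 hp.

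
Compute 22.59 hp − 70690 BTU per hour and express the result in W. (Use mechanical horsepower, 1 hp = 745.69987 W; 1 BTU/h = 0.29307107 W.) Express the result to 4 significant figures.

-3872 watts

22.59 hp = 16845.4 W and 70690 BTU/h = 20717.2 W.
16845.4 − 20717.2 ≈ -3872 W.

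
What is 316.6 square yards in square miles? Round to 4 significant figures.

1 square yard = 3.22831 × 10^-7 mi².
Then 316.6 × 3.22831 × 10^-7 ≈ 0.0001022 mi².

0.0001022 mi²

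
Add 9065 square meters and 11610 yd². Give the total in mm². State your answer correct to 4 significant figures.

1.877e+10 mm²

9065 m² = 9.06500e+9 mm² and 11610 yd² = 9.70744e+9 mm².
9.06500e+9 + 9.70744e+9 ≈ 1.877e+10 mm².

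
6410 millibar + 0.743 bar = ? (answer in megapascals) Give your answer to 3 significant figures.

6410 mbar = 0.641000 MPa and 0.743 bar = 0.0743000 MPa.
0.641000 + 0.0743000 ≈ 0.715 MPa.

0.715 MPa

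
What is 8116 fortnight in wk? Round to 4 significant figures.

1 fortnight = 2.00000 wk.
Then 8116 × 2.00000 ≈ 16230 wk.

16230 wk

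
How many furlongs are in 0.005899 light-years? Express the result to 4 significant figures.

2.774e+11 furlongs

1 ly = 4.70290e+13 furlong.
0.005899 × 4.70290e+13 ≈ 2.774e+11 furlong.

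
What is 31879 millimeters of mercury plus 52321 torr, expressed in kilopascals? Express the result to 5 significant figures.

31879 mmHg = 4250.18 kPa and 52321 torr = 6975.56 kPa.
4250.18 + 6975.56 ≈ 11226 kPa.

11226 kilopascals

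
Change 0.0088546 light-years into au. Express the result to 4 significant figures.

560.0 astronomical units

1 light-year = 63241.1 au.
So 0.0088546 × 63241.1 ≈ 560.0 au.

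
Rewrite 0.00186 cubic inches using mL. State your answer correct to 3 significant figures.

1 cubic inch = 16.3871 mL.
0.00186 × 16.3871 ≈ 0.0305 mL.

0.0305 mL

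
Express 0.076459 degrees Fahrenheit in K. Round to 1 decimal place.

255.4 kelvins

K = (°F + 459.67) × 5/9.
Applying the formula gives 255.4 K.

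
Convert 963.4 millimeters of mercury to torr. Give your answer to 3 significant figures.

963 torr

1 millimeter of mercury = 1.00000 torr.
Then 963.4 × 1.00000 ≈ 963 torr.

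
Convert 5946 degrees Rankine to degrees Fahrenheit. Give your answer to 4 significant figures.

5486 °F

°R = °F + 459.67.
Applying the formula gives 5486 °F.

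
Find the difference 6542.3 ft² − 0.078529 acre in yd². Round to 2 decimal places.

346.84 square yards

6542.3 ft² = 726.922 yd² and 0.078529 acre = 380.080 yd².
726.922 − 380.080 ≈ 346.84 yd².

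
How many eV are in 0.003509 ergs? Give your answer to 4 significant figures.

1 erg = 6.24151e+11 eV.
Then 0.003509 × 6.24151e+11 ≈ 2.190e+9 eV.

2.190e+9 eV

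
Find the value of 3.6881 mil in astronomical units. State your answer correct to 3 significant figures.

6.26e-16 au

1 mil = 1.69789e-16 astronomical units.
Then 3.6881 × 1.69789e-16 ≈ 6.26e-16 au.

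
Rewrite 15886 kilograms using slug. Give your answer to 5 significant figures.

1088.5 slug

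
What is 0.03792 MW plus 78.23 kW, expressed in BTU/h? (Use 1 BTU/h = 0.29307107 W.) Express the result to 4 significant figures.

396300 BTU/h

0.03792 MW = 129388 BTU/h and 78.23 kW = 266932 BTU/h.
129388 + 266932 ≈ 396300 BTU/h.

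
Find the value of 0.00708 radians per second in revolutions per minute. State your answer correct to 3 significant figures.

1 rad/s = 9.54930 rpm.
Then 0.00708 × 9.54930 ≈ 0.0676 rpm.

0.0676 rpm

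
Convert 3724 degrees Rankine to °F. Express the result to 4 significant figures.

3264 degrees Fahrenheit

°R = °F + 459.67.
Applying the formula gives 3264 °F.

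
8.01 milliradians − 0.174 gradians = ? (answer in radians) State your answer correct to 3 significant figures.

8.01 mrad = 0.00801000 rad and 0.174 grad = 0.00273319 rad.
0.00801000 − 0.00273319 ≈ 0.00528 rad.

0.00528 rad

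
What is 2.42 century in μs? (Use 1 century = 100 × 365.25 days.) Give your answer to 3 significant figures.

7.64 × 10^15 microseconds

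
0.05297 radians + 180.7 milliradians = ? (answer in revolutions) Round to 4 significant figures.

0.03719 rev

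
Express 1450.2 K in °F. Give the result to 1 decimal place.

2150.7 degrees Fahrenheit

K = (°F + 459.67) × 5/9.
Applying the formula gives 2150.7 °F.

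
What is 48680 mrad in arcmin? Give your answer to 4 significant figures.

167300 arcmin

1 milliradian = 3.43775 arcmin.
So 48680 × 3.43775 ≈ 167300 arcmin.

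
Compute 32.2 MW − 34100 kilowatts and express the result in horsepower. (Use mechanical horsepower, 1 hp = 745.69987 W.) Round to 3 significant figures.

32.2 MW = 43180.9 hp and 34100 kW = 45728.9 hp.
43180.9 − 45728.9 ≈ -2550 hp.

-2550 horsepower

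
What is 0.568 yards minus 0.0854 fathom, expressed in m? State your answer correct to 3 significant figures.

0.363 m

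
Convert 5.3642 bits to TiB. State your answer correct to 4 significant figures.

1 bit = 1.13687e-13 tebibytes.
5.3642 × 1.13687e-13 ≈ 6.098e-13 TiB.

6.098e-13 TiB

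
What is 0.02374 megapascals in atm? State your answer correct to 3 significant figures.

1 megapascal = 9.86923 atmospheres.
Then 0.02374 × 9.86923 ≈ 0.234 atm.

0.234 atm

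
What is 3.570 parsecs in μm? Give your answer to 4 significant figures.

1 pc = 3.08568 × 10^22 μm.
Thus 3.570 × 3.08568 × 10^22 ≈ 1.102 × 10^23 μm.

1.102 × 10^23 μm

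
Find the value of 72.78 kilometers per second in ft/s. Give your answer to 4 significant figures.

1 km/s = 3280.84 feet per second.
72.78 × 3280.84 ≈ 238800 ft/s.

238800 feet per second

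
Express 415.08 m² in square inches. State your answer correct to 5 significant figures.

1 m² = 1550.003 square inches.
Then 415.08 × 1550.003 ≈ 643380 in².

643380 in²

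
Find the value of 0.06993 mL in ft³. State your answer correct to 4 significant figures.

2.470e-6 ft³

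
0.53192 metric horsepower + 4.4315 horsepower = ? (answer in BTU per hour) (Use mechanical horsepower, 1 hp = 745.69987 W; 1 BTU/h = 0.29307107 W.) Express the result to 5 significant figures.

12611 BTU per hour

0.53192 PS = 1334.92 BTU/h and 4.4315 hp = 11275.7 BTU/h.
1334.92 + 11275.7 ≈ 12611 BTU/h.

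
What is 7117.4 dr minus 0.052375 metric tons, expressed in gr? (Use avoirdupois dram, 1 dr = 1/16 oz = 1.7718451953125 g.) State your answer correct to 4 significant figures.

7117.4 dr = 194616 gr and 0.052375 t = 808270 gr.
194616 − 808270 ≈ -613700 gr.

-613700 gr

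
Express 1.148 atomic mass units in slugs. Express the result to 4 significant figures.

1.306e-28 slug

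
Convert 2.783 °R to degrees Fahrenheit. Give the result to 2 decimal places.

-456.89 degrees Fahrenheit

°R = °F + 459.67.
Applying the formula gives -456.89 °F.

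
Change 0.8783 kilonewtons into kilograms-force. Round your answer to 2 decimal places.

1 kilonewton = 101.972 kgf.
So 0.8783 × 101.972 ≈ 89.56 kgf.

89.56 kgf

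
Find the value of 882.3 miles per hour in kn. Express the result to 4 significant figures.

1 mile per hour = 0.868976 kn.
So 882.3 × 0.868976 ≈ 766.7 kn.

766.7 knots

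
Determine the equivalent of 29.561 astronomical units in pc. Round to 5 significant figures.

0.00014332 pc

1 au = 4.84814e-6 pc.
So 29.561 × 4.84814e-6 ≈ 0.00014332 pc.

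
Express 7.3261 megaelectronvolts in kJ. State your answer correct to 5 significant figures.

1.1738e-15 kilojoules

1 MeV = 1.60218e-16 kJ.
7.3261 × 1.60218e-16 ≈ 1.1738e-15 kJ.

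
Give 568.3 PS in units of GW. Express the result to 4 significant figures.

1 PS = 7.35499 × 10^-7 gigawatts.
Then 568.3 × 7.35499 × 10^-7 ≈ 0.0004180 GW.

0.0004180 GW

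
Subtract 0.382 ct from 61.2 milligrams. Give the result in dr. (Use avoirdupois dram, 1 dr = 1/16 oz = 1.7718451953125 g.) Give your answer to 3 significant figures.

-0.00858 drams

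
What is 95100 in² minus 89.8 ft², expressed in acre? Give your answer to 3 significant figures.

0.0131 acres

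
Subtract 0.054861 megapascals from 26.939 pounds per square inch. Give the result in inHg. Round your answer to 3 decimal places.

38.648 inches of mercury

26.939 psi = 54.8484 inHg and 0.054861 MPa = 16.2004 inHg.
54.8484 − 16.2004 ≈ 38.648 inHg.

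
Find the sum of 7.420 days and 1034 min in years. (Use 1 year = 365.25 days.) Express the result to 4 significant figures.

0.02228 yr

7.420 d = 0.0203149 yr and 1034 min = 0.00196593 yr.
0.0203149 + 0.00196593 ≈ 0.02228 yr.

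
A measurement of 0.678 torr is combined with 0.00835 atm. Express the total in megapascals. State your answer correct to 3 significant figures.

0.000936 MPa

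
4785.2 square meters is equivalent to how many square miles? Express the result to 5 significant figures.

0.0018476 mi²

1 m² = 3.86102e-7 square miles.
Then 4785.2 × 3.86102e-7 ≈ 0.0018476 mi².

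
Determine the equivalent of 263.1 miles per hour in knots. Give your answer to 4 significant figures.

228.6 kn

1 mph = 0.868976 knots.
Then 263.1 × 0.868976 ≈ 228.6 kn.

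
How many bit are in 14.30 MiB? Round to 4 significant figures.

1.200e+8 bits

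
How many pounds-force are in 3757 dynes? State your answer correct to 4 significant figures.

0.008446 pounds-force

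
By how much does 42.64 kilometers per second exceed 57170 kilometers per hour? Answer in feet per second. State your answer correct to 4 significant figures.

87790 ft/s

42.64 km/s = 139895 ft/s and 57170 km/h = 52101.6 ft/s.
139895 − 52101.6 ≈ 87790 ft/s.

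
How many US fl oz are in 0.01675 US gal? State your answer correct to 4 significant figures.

2.144 US fluid ounces

1 US gal = 128.000 US fl oz.
So 0.01675 × 128.000 ≈ 2.144 US fl oz.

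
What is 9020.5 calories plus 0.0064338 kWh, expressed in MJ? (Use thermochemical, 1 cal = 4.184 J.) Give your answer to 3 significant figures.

9020.5 cal = 0.0377418 MJ and 0.0064338 kWh = 0.0231617 MJ.
0.0377418 + 0.0231617 ≈ 0.0609 MJ.

0.0609 MJ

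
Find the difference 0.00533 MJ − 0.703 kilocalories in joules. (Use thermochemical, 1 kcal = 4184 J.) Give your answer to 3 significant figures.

2390 joules

0.00533 MJ = 5330.00 J and 0.703 kcal = 2941.35 J.
5330.00 − 2941.35 ≈ 2390 J.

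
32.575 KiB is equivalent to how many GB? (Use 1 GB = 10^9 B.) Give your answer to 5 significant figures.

1 kibibyte = 1.02400 × 10^-6 GB.
Then 32.575 × 1.02400 × 10^-6 ≈ 3.3357 × 10^-5 GB.

3.3357 × 10^-5 GB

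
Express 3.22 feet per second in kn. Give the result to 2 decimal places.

1.91 kn

1 foot per second = 0.592484 knots.
Thus 3.22 × 0.592484 ≈ 1.91 kn.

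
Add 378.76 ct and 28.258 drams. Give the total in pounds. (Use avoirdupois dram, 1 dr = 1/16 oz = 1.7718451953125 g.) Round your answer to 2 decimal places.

0.28 pounds

378.76 ct = 0.167005 lb and 28.258 dr = 0.110383 lb.
0.167005 + 0.110383 ≈ 0.28 lb.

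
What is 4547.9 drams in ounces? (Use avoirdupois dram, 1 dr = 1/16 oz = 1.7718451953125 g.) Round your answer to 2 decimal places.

284.24 ounces

1 dr = 0.0625000 oz.
So 4547.9 × 0.0625000 ≈ 284.24 oz.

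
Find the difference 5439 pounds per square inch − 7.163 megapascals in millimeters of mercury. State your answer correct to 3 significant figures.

5439 psi = 281277 mmHg and 7.163 MPa = 53726.9 mmHg.
281277 − 53726.9 ≈ 228000 mmHg.

228000 mmHg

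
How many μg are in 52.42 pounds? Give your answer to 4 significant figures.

2.378e+10 micrograms

1 pound = 4.53592e+8 micrograms.
52.42 × 4.53592e+8 ≈ 2.378e+10 μg.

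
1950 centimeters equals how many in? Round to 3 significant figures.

1 centimeter = 0.393701 in.
Then 1950 × 0.393701 ≈ 768 in.

768 in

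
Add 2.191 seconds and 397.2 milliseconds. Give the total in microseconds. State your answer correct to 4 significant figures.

2.588e+6 μs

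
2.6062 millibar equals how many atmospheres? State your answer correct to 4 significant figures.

1 mbar = 0.000986923 atm.
So 2.6062 × 0.000986923 ≈ 0.002572 atm.

0.002572 atm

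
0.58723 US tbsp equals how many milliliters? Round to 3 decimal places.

1 US tablespoon = 14.7868 milliliters.
0.58723 × 14.7868 ≈ 8.683 mL.

8.683 milliliters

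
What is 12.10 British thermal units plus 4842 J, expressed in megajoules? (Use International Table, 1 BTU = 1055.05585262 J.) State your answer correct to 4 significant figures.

0.01761 MJ

12.10 BTU = 0.0127662 MJ and 4842 J = 0.00484200 MJ.
0.0127662 + 0.00484200 ≈ 0.01761 MJ.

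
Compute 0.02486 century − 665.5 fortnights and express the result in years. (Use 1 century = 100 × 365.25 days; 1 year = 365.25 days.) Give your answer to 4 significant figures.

0.02486 century = 2.48600 yr and 665.5 fortnight = 25.5086 yr.
2.48600 − 25.5086 ≈ -23.02 yr.

-23.02 years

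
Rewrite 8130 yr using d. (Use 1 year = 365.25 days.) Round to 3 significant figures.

2.97e+6 d

1 yr = 365.250 d.
Then 8130 × 365.250 ≈ 2.97e+6 d.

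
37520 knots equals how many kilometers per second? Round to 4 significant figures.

19.30 kilometers per second

1 knot = 0.000514444 km/s.
So 37520 × 0.000514444 ≈ 19.30 km/s.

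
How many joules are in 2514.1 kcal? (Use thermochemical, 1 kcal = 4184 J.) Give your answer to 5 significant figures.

1.0519 × 10^7 J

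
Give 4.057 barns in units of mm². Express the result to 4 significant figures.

4.057 × 10^-22 square millimeters

1 barn = 1.00000 × 10^-22 mm².
So 4.057 × 1.00000 × 10^-22 ≈ 4.057 × 10^-22 mm².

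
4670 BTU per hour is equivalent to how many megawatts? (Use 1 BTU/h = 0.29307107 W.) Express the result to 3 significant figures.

1 BTU per hour = 2.93071e-7 MW.
4670 × 2.93071e-7 ≈ 0.00137 MW.

0.00137 megawatts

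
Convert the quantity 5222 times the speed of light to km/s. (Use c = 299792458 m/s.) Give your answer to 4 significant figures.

1.566e+9 km/s

1 speed of light = 299792 kilometers per second.
So 5222 × 299792 ≈ 1.566e+9 km/s.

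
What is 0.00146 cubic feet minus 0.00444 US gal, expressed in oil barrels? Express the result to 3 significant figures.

0.000154 bbl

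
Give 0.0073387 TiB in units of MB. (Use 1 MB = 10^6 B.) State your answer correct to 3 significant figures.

8070 MB

1 tebibyte = 1.09951e+6 megabytes.
Thus 0.0073387 × 1.09951e+6 ≈ 8070 MB.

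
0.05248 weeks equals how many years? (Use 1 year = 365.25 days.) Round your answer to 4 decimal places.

0.0010 years

1 wk = 0.0191650 years.
0.05248 × 0.0191650 ≈ 0.0010 yr.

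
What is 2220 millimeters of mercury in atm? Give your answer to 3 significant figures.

2.92 atm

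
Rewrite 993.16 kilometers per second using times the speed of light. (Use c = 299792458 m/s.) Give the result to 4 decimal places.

0.0033 c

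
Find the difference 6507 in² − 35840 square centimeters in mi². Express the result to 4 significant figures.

6507 in² = 1.62088e-6 mi² and 35840 cm² = 1.38379e-6 mi².
1.62088e-6 − 1.38379e-6 ≈ 2.371e-7 mi².

2.371e-7 mi²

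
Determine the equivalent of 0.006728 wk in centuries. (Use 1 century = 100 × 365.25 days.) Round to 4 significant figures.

1 week = 0.000191650 century.
So 0.006728 × 0.000191650 ≈ 1.289 × 10^-6 century.

1.289 × 10^-6 centuries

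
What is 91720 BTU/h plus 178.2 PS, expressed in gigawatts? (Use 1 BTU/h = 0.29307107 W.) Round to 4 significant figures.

91720 BTU/h = 2.68805 × 10^-5 GW and 178.2 PS = 0.000131066 GW.
2.68805 × 10^-5 + 0.000131066 ≈ 0.0001579 GW.

0.0001579 GW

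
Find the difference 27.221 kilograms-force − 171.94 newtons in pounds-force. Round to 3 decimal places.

21.358 lbf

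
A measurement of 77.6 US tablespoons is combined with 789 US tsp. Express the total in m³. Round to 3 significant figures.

0.00504 cubic meters

77.6 US tbsp = 0.00114745 m³ and 789 US tsp = 0.00388892 m³.
0.00114745 + 0.00388892 ≈ 0.00504 m³.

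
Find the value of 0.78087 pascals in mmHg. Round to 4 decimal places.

1 pascal = 0.00750062 mmHg.
So 0.78087 × 0.00750062 ≈ 0.0059 mmHg.

0.0059 mmHg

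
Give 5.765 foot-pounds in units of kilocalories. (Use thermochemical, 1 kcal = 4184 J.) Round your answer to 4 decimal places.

1 ft·lbf = 0.000324048 kcal.
5.765 × 0.000324048 ≈ 0.0019 kcal.

0.0019 kcal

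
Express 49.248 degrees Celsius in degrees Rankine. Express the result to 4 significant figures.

580.3 °R

°R = (°C + 273.15) × 9/5.
Applying the formula gives 580.3 °R.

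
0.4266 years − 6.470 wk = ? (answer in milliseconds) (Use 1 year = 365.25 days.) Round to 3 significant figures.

0.4266 yr = 1.34625e+10 ms and 6.470 wk = 3.91306e+9 ms.
1.34625e+10 − 3.91306e+9 ≈ 9.55e+9 ms.

9.55e+9 ms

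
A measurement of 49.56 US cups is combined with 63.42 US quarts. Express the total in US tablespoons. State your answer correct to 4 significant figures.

49.56 US cup = 792.960 US tbsp and 63.42 US qt = 4058.88 US tbsp.
792.960 + 4058.88 ≈ 4852 US tbsp.

4852 US tbsp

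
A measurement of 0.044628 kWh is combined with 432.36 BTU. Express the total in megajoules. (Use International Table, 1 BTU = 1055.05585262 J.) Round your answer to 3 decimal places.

0.044628 kWh = 0.160661 MJ and 432.36 BTU = 0.456164 MJ.
0.160661 + 0.456164 ≈ 0.617 MJ.

0.617 MJ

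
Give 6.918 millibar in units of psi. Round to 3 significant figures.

1 millibar = 0.0145038 psi.
6.918 × 0.0145038 ≈ 0.100 psi.

0.100 psi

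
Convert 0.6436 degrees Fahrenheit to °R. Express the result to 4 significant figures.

°R = °F + 459.67.
Applying the formula gives 460.3 °R.

460.3 °R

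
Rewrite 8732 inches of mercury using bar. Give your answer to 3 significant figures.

1 inHg = 0.0338639 bar.
Thus 8732 × 0.0338639 ≈ 296 bar.

296 bar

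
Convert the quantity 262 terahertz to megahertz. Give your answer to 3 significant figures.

1 THz = 1.00000e+6 MHz.
So 262 × 1.00000e+6 ≈ 2.62e+8 MHz.

2.62e+8 megahertz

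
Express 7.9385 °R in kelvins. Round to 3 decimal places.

°R = K × 9/5.
Applying the formula gives 4.410 K.

4.410 K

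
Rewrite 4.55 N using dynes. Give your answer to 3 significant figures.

455000 dyn

1 newton = 100000 dynes.
4.55 × 100000 ≈ 455000 dyn.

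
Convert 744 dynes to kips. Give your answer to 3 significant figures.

1.67 × 10^-6 kips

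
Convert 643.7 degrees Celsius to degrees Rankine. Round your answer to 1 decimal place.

1650.3 degrees Rankine

°R = (°C + 273.15) × 9/5.
Applying the formula gives 1650.3 °R.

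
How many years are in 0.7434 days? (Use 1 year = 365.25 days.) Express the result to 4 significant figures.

0.002035 yr

1 day = 0.00273785 years.
Then 0.7434 × 0.00273785 ≈ 0.002035 yr.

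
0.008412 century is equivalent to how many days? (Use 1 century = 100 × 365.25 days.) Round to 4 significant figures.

307.2 d

1 century = 36525.0 d.
Thus 0.008412 × 36525.0 ≈ 307.2 d.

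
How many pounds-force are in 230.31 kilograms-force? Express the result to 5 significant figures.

507.75 lbf

1 kgf = 2.20462 pounds-force.
230.31 × 2.20462 ≈ 507.75 lbf.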